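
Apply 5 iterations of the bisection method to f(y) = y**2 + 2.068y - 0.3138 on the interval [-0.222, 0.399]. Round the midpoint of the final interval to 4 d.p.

f(-0.222000) = -0.723612, f(0.399000) = 0.670533 (opposite signs)
step 1: m = 0.088500, f(m) = -0.122950 < 0 → root in [0.088500, 0.399000]
step 2: m = 0.243750, f(m) = 0.249689 > 0 → root in [0.088500, 0.243750]
step 3: m = 0.166125, f(m) = 0.057344 > 0 → root in [0.088500, 0.166125]
step 4: m = 0.127313, f(m) = -0.034309 < 0 → root in [0.127313, 0.166125]
step 5: m = 0.146719, f(m) = 0.011141 > 0 → root in [0.127313, 0.146719]
Midpoint of [0.127313, 0.146719] = 0.137016

0.1370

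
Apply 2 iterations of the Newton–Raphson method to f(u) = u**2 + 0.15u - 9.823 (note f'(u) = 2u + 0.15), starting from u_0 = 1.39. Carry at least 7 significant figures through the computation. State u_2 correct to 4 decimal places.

3.1709

u_0 = 1.390000: f = -7.682400, f' = 2.930000 → u_1 = 1.390000 - (-7.682400)/(2.930000) = 4.011980
u_1 = 4.011980: f = 6.874777, f' = 8.173959 → u_2 = 4.011980 - (6.874777)/(8.173959) = 3.170921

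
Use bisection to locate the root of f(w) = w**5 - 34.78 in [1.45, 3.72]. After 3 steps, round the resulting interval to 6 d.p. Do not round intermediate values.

f(1.450000) = -28.370266, f(3.720000) = 677.604890 (opposite signs)
step 1: m = 2.585000, f(m) = 80.645759 > 0 → root in [1.450000, 2.585000]
step 2: m = 2.017500, f(m) = -1.355285 < 0 → root in [2.017500, 2.585000]
step 3: m = 2.301250, f(m) = 29.758521 > 0 → root in [2.017500, 2.301250]

[2.017500, 2.301250]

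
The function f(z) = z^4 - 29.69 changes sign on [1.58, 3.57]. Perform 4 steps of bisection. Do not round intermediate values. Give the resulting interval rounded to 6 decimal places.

f(1.580000) = -23.457987, f(3.570000) = 132.742476 (opposite signs)
step 1: m = 2.575000, f(m) = 14.275188 > 0 → root in [1.580000, 2.575000]
step 2: m = 2.077500, f(m) = -11.062090 < 0 → root in [2.077500, 2.575000]
step 3: m = 2.326250, f(m) = -0.406327 < 0 → root in [2.326250, 2.575000]
step 4: m = 2.450625, f(m) = 6.376786 > 0 → root in [2.326250, 2.450625]

[2.326250, 2.450625]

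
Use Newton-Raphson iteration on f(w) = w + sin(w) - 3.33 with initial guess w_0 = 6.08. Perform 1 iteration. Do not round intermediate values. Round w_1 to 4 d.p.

f'(w) = 1 + cos(w)
w_0 = 6.080000: f = 2.548210, f' = 1.979429 → w_1 = 6.080000 - (2.548210)/(1.979429) = 4.792654

4.7927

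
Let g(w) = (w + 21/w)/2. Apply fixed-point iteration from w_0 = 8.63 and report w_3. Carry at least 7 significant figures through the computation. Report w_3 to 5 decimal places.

4.58329

w_1 = g(8.630000) = 5.531686
w_2 = g(5.531686) = 4.663998
w_3 = g(4.663998) = 4.583286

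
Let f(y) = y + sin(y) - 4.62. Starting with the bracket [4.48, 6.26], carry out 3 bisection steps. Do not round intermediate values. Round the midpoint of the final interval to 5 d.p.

5.48125

f(4.480000) = -1.113119, f(6.260000) = 1.616817 (opposite signs)
step 1: m = 5.370000, f(m) = -0.041455 < 0 → root in [5.370000, 6.260000]
step 2: m = 5.815000, f(m) = 0.743732 > 0 → root in [5.370000, 5.815000]
step 3: m = 5.592500, f(m) = 0.335434 > 0 → root in [5.370000, 5.592500]
Midpoint of [5.370000, 5.592500] = 5.481250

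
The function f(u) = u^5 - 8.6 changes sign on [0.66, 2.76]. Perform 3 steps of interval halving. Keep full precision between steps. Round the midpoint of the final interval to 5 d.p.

1.57875

f(0.660000) = -8.474767, f(2.760000) = 151.556810 (opposite signs)
step 1: m = 1.710000, f(m) = 6.021117 > 0 → root in [0.660000, 1.710000]
step 2: m = 1.185000, f(m) = -6.263360 < 0 → root in [1.185000, 1.710000]
step 3: m = 1.447500, f(m) = -2.245332 < 0 → root in [1.447500, 1.710000]
Midpoint of [1.447500, 1.710000] = 1.578750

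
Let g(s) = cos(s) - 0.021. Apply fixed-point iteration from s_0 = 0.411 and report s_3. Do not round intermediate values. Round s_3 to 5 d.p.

0.80210

s_1 = g(0.411000) = 0.895722
s_2 = g(0.895722) = 0.603956
s_3 = g(0.603956) = 0.802096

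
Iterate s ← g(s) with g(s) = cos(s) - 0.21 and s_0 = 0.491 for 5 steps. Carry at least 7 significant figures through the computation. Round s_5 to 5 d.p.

s_1 = g(0.491000) = 0.671862
s_2 = g(0.671862) = 0.572664
s_3 = g(0.572664) = 0.630460
s_4 = g(0.630460) = 0.597756
s_5 = g(0.597756) = 0.616600

0.61660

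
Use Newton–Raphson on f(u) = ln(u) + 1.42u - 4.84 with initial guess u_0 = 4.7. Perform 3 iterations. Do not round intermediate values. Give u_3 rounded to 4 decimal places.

2.7071

f'(u) = 1/u + 1.42
u_0 = 4.700000: f = 3.381563, f' = 1.632766 → u_1 = 4.700000 - (3.381563)/(1.632766) = 2.628936
u_1 = 2.628936: f = -0.140331, f' = 1.800382 → u_2 = 2.628936 - (-0.140331)/(1.800382) = 2.706882
u_2 = 2.706882: f = -0.000431, f' = 1.789429 → u_3 = 2.706882 - (-0.000431)/(1.789429) = 2.707122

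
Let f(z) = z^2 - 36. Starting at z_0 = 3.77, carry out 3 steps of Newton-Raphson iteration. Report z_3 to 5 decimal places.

6.00009

f'(z) = 2z
z_0 = 3.770000: f = -21.787100, f' = 7.540000 → z_1 = 3.770000 - (-21.787100)/(7.540000) = 6.659536
z_1 = 6.659536: f = 8.349417, f' = 13.319072 → z_2 = 6.659536 - (8.349417)/(13.319072) = 6.032659
z_2 = 6.032659: f = 0.392975, f' = 12.065318 → z_3 = 6.032659 - (0.392975)/(12.065318) = 6.000088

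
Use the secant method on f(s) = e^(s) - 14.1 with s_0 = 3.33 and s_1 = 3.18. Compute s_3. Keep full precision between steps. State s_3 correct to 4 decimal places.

f(s_0) = 13.838342, f(s_1) = 9.946754
s_2 = 3.180000 - (9.946754)·(3.180000 - 3.330000)/(9.946754 - (13.838342)) = 2.796606; f(s_2) = 2.288922
s_3 = 2.796606 - (2.288922)·(2.796606 - 3.180000)/(2.288922 - (9.946754)) = 2.682009; f(s_3) = 0.514428

2.6820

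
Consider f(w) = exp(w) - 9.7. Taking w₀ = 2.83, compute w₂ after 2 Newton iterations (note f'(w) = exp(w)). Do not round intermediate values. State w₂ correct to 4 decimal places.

Newton update: w ← w − f(w)/f'(w).
w_0 = 2.830000: f = 7.245461, f' = 16.945461 → w_1 = 2.830000 - (7.245461)/(16.945461) = 2.402425
w_1 = 2.402425: f = 1.349936, f' = 11.049936 → w_2 = 2.402425 - (1.349936)/(11.049936) = 2.280258

2.2803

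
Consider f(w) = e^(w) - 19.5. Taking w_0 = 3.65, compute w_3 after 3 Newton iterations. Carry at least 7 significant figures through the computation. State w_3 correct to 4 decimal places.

2.9705

f'(w) = e^(w)
w_0 = 3.650000: f = 18.974666, f' = 38.474666 → w_1 = 3.650000 - (18.974666)/(38.474666) = 3.156827
w_1 = 3.156827: f = 3.995925, f' = 23.495925 → w_2 = 3.156827 - (3.995925)/(23.495925) = 2.986758
w_2 = 2.986758: f = 0.321320, f' = 19.821320 → w_3 = 2.986758 - (0.321320)/(19.821320) = 2.970547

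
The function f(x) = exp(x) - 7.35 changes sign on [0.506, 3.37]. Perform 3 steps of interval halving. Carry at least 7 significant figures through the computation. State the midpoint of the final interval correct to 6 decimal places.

2.117000

f(0.506000) = -5.691357, f(3.370000) = 21.728527 (opposite signs)
step 1: m = 1.938000, f(m) = -0.405153 < 0 → root in [1.938000, 3.370000]
step 2: m = 2.654000, f(m) = 6.860768 > 0 → root in [1.938000, 2.654000]
step 3: m = 2.296000, f(m) = 2.584365 > 0 → root in [1.938000, 2.296000]
Midpoint of [1.938000, 2.296000] = 2.117000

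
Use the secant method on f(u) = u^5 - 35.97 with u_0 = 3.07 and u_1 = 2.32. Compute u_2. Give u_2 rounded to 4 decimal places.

f(u_0) = 236.734232, f(u_1) = 31.240933
u_2 = 2.320000 - (31.240933)·(2.320000 - 3.070000)/(31.240933 - (236.734232)) = 2.205978; f(u_2) = 16.270360

2.2060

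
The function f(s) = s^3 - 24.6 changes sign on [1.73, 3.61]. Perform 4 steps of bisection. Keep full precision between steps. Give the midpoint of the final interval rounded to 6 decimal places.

2.963750

f(1.730000) = -19.422283, f(3.610000) = 22.445881 (opposite signs)
step 1: m = 2.670000, f(m) = -5.565837 < 0 → root in [2.670000, 3.610000]
step 2: m = 3.140000, f(m) = 6.359144 > 0 → root in [2.670000, 3.140000]
step 3: m = 2.905000, f(m) = -0.084632 < 0 → root in [2.905000, 3.140000]
step 4: m = 3.022500, f(m) = 3.012068 > 0 → root in [2.905000, 3.022500]
Midpoint of [2.905000, 3.022500] = 2.963750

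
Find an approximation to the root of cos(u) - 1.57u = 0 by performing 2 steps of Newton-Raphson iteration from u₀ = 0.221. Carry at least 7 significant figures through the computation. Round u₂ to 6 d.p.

0.544903

Newton update: u ← u − f(u)/f'(u).
f'(u) = -sin(u) - 1.57
u_0 = 0.221000: f = 0.628709, f' = -1.789205 → u_1 = 0.221000 - (0.628709)/(-1.789205) = 0.572390
u_1 = 0.572390: f = -0.058043, f' = -2.111643 → u_2 = 0.572390 - (-0.058043)/(-2.111643) = 0.544903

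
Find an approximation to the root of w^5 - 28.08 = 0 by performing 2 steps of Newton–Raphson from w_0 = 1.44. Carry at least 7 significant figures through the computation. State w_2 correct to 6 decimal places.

Newton update: w ← w − f(w)/f'(w).
f'(w) = 5w^4
w_0 = 1.440000: f = -21.888264, f' = 21.499085 → w_1 = 1.440000 - (-21.888264)/(21.499085) = 2.458102
w_1 = 2.458102: f = 61.662796, f' = 182.544891 → w_2 = 2.458102 - (61.662796)/(182.544891) = 2.120307

2.120307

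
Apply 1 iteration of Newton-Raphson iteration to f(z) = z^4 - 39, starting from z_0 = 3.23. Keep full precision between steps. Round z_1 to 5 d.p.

f'(z) = 4z^3
z_0 = 3.230000: f = 69.845402, f' = 134.793068 → z_1 = 3.230000 - (69.845402)/(134.793068) = 2.711832

2.71183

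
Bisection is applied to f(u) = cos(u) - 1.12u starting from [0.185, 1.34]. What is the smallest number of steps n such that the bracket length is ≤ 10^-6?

Initial width b − a = 1.34 − 0.185 = 1.155000.
After n steps the width is (b−a)/2^n; need (b−a)/2^n ≤ 10^-6.
So n ≥ log₂(1.155000/10^-6) = log₂(1155000.0000) ≈ 20.1395.
Hence n = 21.

21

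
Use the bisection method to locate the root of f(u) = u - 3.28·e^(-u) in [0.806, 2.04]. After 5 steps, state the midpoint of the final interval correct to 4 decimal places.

1.0952

f(0.806000) = -0.658983, f(2.040000) = 1.613506 (opposite signs)
step 1: m = 1.423000, f(m) = 0.632553 > 0 → root in [0.806000, 1.423000]
step 2: m = 1.114500, f(m) = 0.038400 > 0 → root in [0.806000, 1.114500]
step 3: m = 0.960250, f(m) = -0.295325 < 0 → root in [0.960250, 1.114500]
step 4: m = 1.037375, f(m) = -0.125004 < 0 → root in [1.037375, 1.114500]
step 5: m = 1.075937, f(m) = -0.042470 < 0 → root in [1.075937, 1.114500]
Midpoint of [1.075937, 1.114500] = 1.095219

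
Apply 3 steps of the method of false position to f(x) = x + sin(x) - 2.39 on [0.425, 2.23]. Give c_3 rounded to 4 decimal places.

f(0.425000) = -1.552679, f(2.230000) = 0.630480
step 1: c = 1.708729, f(c) = 0.309232 > 0 → new bracket [0.425000, 1.708729]
step 2: c = 1.495524, f(c) = 0.102692 > 0 → new bracket [0.425000, 1.495524]
step 3: c = 1.429113, f(c) = 0.029093 > 0 → new bracket [0.425000, 1.429113]

1.4291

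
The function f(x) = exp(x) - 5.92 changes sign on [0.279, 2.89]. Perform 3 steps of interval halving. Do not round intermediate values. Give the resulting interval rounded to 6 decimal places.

f(0.279000) = -4.598193, f(2.890000) = 12.073310 (opposite signs)
step 1: m = 1.584500, f(m) = -1.043148 < 0 → root in [1.584500, 2.890000]
step 2: m = 2.237250, f(m) = 3.447535 > 0 → root in [1.584500, 2.237250]
step 3: m = 1.910875, f(m) = 0.839000 > 0 → root in [1.584500, 1.910875]

[1.584500, 1.910875]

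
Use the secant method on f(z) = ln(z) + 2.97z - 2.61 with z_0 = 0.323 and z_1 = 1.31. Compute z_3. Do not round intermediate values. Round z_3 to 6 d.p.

f(z_0) = -2.780793, f(z_1) = 1.550727
z_2 = 1.310000 - (1.550727)·(1.310000 - 0.323000)/(1.550727 - (-2.780793)) = 0.956644; f(z_2) = 0.186910
z_3 = 0.956644 - (0.186910)·(0.956644 - 1.310000)/(0.186910 - (1.550727)) = 0.908217; f(z_3) = -0.008867

0.908217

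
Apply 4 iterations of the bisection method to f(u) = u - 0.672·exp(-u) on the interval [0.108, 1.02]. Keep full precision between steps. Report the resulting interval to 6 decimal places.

f(0.108000) = -0.495206, f(1.020000) = 0.777680 (opposite signs)
step 1: m = 0.564000, f(m) = 0.181680 > 0 → root in [0.108000, 0.564000]
step 2: m = 0.336000, f(m) = -0.144227 < 0 → root in [0.336000, 0.564000]
step 3: m = 0.450000, f(m) = 0.021514 > 0 → root in [0.336000, 0.450000]
step 4: m = 0.393000, f(m) = -0.060619 < 0 → root in [0.393000, 0.450000]

[0.393000, 0.450000]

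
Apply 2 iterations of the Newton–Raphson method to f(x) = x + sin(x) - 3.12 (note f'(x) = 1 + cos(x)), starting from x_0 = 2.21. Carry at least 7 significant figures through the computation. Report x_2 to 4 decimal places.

x_0 = 2.210000: f = -0.107429, f' = 0.403443 → x_1 = 2.210000 - (-0.107429)/(0.403443) = 2.476280
x_1 = 2.476280: f = -0.026415, f' = 0.213276 → x_2 = 2.476280 - (-0.026415)/(0.213276) = 2.600133

2.6001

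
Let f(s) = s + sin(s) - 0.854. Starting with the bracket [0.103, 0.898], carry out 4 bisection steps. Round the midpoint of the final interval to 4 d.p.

f(0.103000) = -0.648182, f(0.898000) = 0.826082 (opposite signs)
step 1: m = 0.500500, f(m) = 0.126364 > 0 → root in [0.103000, 0.500500]
step 2: m = 0.301750, f(m) = -0.255058 < 0 → root in [0.301750, 0.500500]
step 3: m = 0.401125, f(m) = -0.062421 < 0 → root in [0.401125, 0.500500]
step 4: m = 0.450813, f(m) = 0.032510 > 0 → root in [0.401125, 0.450813]
Midpoint of [0.401125, 0.450813] = 0.425969

0.4260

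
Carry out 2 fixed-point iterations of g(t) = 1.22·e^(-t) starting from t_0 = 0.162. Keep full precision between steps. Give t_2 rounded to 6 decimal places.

0.432278

t_1 = g(0.162000) = 1.037538
t_2 = g(1.037538) = 0.432278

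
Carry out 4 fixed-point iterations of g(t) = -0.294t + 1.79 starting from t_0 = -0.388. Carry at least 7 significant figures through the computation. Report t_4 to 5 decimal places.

1.37007

t_1 = g(-0.388000) = 1.904072
t_2 = g(1.904072) = 1.230203
t_3 = g(1.230203) = 1.428320
t_4 = g(1.428320) = 1.370074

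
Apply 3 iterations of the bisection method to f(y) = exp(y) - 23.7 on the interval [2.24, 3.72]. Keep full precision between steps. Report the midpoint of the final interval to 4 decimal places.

f(2.240000) = -14.306669, f(3.720000) = 17.564394 (opposite signs)
step 1: m = 2.980000, f(m) = -4.012183 < 0 → root in [2.980000, 3.720000]
step 2: m = 3.350000, f(m) = 4.802734 > 0 → root in [2.980000, 3.350000]
step 3: m = 3.165000, f(m) = -0.011256 < 0 → root in [3.165000, 3.350000]
Midpoint of [3.165000, 3.350000] = 3.257500

3.2575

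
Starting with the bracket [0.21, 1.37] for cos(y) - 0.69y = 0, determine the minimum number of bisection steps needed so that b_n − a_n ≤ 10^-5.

Initial width b − a = 1.37 − 0.21 = 1.160000.
After n steps the width is (b−a)/2^n; need (b−a)/2^n ≤ 10^-5.
So n ≥ log₂(1.160000/10^-5) = log₂(116000.0000) ≈ 16.8238.
Hence n = 17.

17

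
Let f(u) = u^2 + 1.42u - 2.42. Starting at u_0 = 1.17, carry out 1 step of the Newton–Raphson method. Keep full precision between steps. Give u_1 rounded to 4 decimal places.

f'(u) = 2u + 1.42
u_0 = 1.170000: f = 0.610300, f' = 3.760000 → u_1 = 1.170000 - (0.610300)/(3.760000) = 1.007686

1.0077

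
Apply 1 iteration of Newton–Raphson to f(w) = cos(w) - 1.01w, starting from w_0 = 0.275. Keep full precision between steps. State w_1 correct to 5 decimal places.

f'(w) = -sin(w) - 1.01
w_0 = 0.275000: f = 0.684675, f' = -1.281547 → w_1 = 0.275000 - (0.684675)/(-1.281547) = 0.809257

0.80926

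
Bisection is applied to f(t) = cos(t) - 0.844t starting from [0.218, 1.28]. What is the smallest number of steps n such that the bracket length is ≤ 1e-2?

Initial width b − a = 1.28 − 0.218 = 1.062000.
After n steps the width is (b−a)/2^n; need (b−a)/2^n ≤ 1e-2.
So n ≥ log₂(1.062000/1e-2) = log₂(106.2000) ≈ 6.7306.
Hence n = 7.

7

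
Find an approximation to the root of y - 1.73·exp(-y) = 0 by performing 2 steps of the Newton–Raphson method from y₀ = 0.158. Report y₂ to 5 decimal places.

0.78518

f'(y) = 1 + 1.73·exp(-y)
y_0 = 0.158000: f = -1.319160, f' = 2.477160 → y_1 = 0.158000 - (-1.319160)/(2.477160) = 0.690529
y_1 = 0.690529: f = -0.176738, f' = 1.867268 → y_2 = 0.690529 - (-0.176738)/(1.867268) = 0.785180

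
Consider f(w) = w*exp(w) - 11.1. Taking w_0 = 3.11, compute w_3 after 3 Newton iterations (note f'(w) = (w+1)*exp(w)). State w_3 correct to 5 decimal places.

w_0 = 3.110000: f = 58.629448, f' = 92.150492 → w_1 = 3.110000 - (58.629448)/(92.150492) = 2.473764
w_1 = 2.473764: f = 18.256238, f' = 41.223270 → w_2 = 2.473764 - (18.256238)/(41.223270) = 2.030902
w_2 = 2.030902: f = 4.377410, f' = 23.098365 → w_3 = 2.030902 - (4.377410)/(23.098365) = 1.841390

1.84139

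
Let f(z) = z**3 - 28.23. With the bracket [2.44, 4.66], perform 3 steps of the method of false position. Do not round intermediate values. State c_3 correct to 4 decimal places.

3.0054

False-position update: c = (a·f(b) − b·f(a))/(f(b) − f(a)); replace the endpoint whose sign matches f(c).
f(2.440000) = -13.703216, f(4.660000) = 72.964696
step 1: c = 2.791008, f(c) = -6.488811 < 0 → new bracket [2.791008, 4.660000]
step 2: c = 2.943645, f(c) = -2.723182 < 0 → new bracket [2.943645, 4.660000]
step 3: c = 3.005398, f(c) = -1.083995 < 0 → new bracket [3.005398, 4.660000]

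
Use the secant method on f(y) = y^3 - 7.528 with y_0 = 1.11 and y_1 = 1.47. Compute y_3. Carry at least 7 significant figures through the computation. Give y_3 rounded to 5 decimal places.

1.86373

f(y_0) = -6.160369, f(y_1) = -4.351477
y_2 = 1.470000 - (-4.351477)·(1.470000 - 1.110000)/(-4.351477 - (-6.160369)) = 2.336017; f(y_2) = 5.219592
y_3 = 2.336017 - (5.219592)·(2.336017 - 1.470000)/(5.219592 - (-4.351477)) = 1.863734; f(y_3) = -1.054313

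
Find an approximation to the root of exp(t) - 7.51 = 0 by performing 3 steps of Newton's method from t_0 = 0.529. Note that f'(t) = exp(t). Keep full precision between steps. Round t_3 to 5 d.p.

2.43693

t_0 = 0.529000: f = -5.812766, f' = 1.697234 → t_1 = 0.529000 - (-5.812766)/(1.697234) = 3.953846
t_1 = 3.953846: f = 44.625493, f' = 52.135493 → t_2 = 3.953846 - (44.625493)/(52.135493) = 3.097894
t_2 = 3.097894: f = 14.641245, f' = 22.151245 → t_3 = 3.097894 - (14.641245)/(22.151245) = 2.436927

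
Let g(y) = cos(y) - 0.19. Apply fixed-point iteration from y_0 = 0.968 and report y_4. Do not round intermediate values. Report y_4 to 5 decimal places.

0.66325

y_1 = g(0.968000) = 0.376948
y_2 = g(0.376948) = 0.739792
y_3 = g(0.739792) = 0.548609
y_4 = g(0.548609) = 0.663251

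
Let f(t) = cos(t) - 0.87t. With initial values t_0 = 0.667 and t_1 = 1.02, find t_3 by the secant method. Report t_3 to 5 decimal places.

0.80018

f(t_0) = 0.205391, f(t_1) = -0.364034
t_2 = 1.020000 - (-0.364034)·(1.020000 - 0.667000)/(-0.364034 - (0.205391)) = 0.794327; f(t_2) = 0.009701
t_3 = 0.794327 - (0.009701)·(0.794327 - 1.020000)/(0.009701 - (-0.364034)) = 0.800184; f(t_3) = 0.000414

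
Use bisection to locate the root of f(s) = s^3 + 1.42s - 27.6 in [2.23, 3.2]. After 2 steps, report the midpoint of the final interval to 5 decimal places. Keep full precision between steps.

2.83625

f(2.230000) = -13.343833, f(3.200000) = 9.712000 (opposite signs)
step 1: m = 2.715000, f(m) = -3.731824 < 0 → root in [2.715000, 3.200000]
step 2: m = 2.957500, f(m) = 2.468329 > 0 → root in [2.715000, 2.957500]
Midpoint of [2.715000, 2.957500] = 2.836250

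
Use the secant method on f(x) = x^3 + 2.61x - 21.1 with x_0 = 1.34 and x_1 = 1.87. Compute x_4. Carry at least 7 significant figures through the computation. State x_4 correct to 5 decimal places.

2.44112

Secant update: x_(k+1) = x_k − f(x_k)·(x_k − x_(k-1))/(f(x_k) − f(x_(k-1))).
f(x_0) = -15.196496, f(x_1) = -9.680097
x_2 = 1.870000 - (-9.680097)·(1.870000 - 1.340000)/(-9.680097 - (-15.196496)) = 2.800036; f(x_2) = 8.160949
x_3 = 2.800036 - (8.160949)·(2.800036 - 1.870000)/(8.160949 - (-9.680097)) = 2.374614; f(x_3) = -1.512304
x_4 = 2.374614 - (-1.512304)·(2.374614 - 2.800036)/(-1.512304 - (8.160949)) = 2.441124; f(x_4) = -0.181798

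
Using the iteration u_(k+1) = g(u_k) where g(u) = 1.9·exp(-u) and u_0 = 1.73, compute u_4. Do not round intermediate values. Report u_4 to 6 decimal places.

1.164811

u_1 = g(1.730000) = 0.336840
u_2 = g(0.336840) = 1.356643
u_3 = g(1.356643) = 0.489295
u_4 = g(0.489295) = 1.164811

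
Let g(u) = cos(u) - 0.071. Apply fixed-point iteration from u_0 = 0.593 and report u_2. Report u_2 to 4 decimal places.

u_1 = g(0.593000) = 0.758268
u_2 = g(0.758268) = 0.655028

0.6550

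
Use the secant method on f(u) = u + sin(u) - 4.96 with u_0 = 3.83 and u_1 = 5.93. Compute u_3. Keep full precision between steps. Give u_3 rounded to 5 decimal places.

f(u_0) = -1.765308, f(u_1) = 0.624112
u_2 = 5.930000 - (0.624112)·(5.930000 - 3.830000)/(0.624112 - (-1.765308)) = 5.381484; f(u_2) = -0.362899
u_3 = 5.381484 - (-0.362899)·(5.381484 - 5.930000)/(-0.362899 - (0.624112)) = 5.583160; f(u_3) = -0.021078

5.58316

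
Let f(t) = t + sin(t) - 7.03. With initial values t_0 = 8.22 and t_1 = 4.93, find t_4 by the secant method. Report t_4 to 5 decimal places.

f(t_0) = 2.123760, f(t_1) = -3.076416
t_2 = 4.930000 - (-3.076416)·(4.930000 - 8.220000)/(-3.076416 - (2.123760)) = 6.876359; f(t_2) = 0.405354
t_3 = 6.876359 - (0.405354)·(6.876359 - 4.930000)/(0.405354 - (-3.076416)) = 6.649760; f(t_3) = -0.021820
t_4 = 6.649760 - (-0.021820)·(6.649760 - 6.876359)/(-0.021820 - (0.405354)) = 6.661335; f(t_4) = 0.000536

6.66133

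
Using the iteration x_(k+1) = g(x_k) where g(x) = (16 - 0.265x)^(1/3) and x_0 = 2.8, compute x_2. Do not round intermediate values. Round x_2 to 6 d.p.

x_1 = g(2.800000) = 2.480271
x_2 = g(2.480271) = 2.484854

2.484854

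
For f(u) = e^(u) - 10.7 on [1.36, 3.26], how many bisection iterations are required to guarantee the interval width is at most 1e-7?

Initial width b − a = 3.26 − 1.36 = 1.900000.
After n steps the width is (b−a)/2^n; need (b−a)/2^n ≤ 1e-7.
So n ≥ log₂(1.900000/1e-7) = log₂(19000000.0000) ≈ 24.1795.
Hence n = 25.

25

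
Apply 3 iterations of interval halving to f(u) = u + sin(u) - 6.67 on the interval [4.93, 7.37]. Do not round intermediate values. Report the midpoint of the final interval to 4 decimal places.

f(4.930000) = -2.716416, f(7.370000) = 1.585149 (opposite signs)
step 1: m = 6.150000, f(m) = -0.652792 < 0 → root in [6.150000, 7.370000]
step 2: m = 6.760000, f(m) = 0.548951 > 0 → root in [6.150000, 6.760000]
step 3: m = 6.455000, f(m) = -0.044029 < 0 → root in [6.455000, 6.760000]
Midpoint of [6.455000, 6.760000] = 6.607500

6.6075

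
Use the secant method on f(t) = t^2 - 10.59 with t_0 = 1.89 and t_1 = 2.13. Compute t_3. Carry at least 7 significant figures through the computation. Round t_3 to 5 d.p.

f(t_0) = -7.017900, f(t_1) = -6.053100
t_2 = 2.130000 - (-6.053100)·(2.130000 - 1.890000)/(-6.053100 - (-7.017900)) = 3.635746; f(t_2) = 2.628651
t_3 = 3.635746 - (2.628651)·(3.635746 - 2.130000)/(2.628651 - (-6.053100)) = 3.179838; f(t_3) = -0.478630

3.17984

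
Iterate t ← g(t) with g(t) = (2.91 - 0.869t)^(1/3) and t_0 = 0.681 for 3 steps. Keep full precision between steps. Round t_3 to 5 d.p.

t_1 = g(0.681000) = 1.323481
t_2 = g(1.323481) = 1.207338
t_3 = g(1.207338) = 1.229990

1.22999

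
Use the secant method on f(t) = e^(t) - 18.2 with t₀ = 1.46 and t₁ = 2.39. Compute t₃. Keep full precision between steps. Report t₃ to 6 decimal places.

2.772815

f(t_0) = -13.894040, f(t_1) = -7.286506
t_2 = 2.390000 - (-7.286506)·(2.390000 - 1.460000)/(-7.286506 - (-13.894040)) = 3.415564; f(t_2) = 12.234115
t_3 = 3.415564 - (12.234115)·(3.415564 - 2.390000)/(12.234115 - (-7.286506)) = 2.772815; f(t_3) = -2.196385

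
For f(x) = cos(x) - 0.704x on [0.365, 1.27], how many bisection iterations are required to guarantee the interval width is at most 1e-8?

Initial width b − a = 1.27 − 0.365 = 0.905000.
After n steps the width is (b−a)/2^n; need (b−a)/2^n ≤ 1e-8.
So n ≥ log₂(0.905000/1e-8) = log₂(90500000.0000) ≈ 26.4314.
Hence n = 27.

27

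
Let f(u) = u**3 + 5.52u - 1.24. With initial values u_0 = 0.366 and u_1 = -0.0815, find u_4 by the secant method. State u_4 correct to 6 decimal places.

f(u_0) = 0.829348, f(u_1) = -1.690421
u_2 = -0.081500 - (-1.690421)·(-0.081500 - 0.366000)/(-1.690421 - (0.829348)) = 0.218711; f(u_2) = -0.022251
u_3 = 0.218711 - (-0.022251)·(0.218711 - -0.081500)/(-0.022251 - (-1.690421)) = 0.222716; f(u_3) = 0.000438
u_4 = 0.222716 - (0.000438)·(0.222716 - 0.218711)/(0.000438 - (-0.022251)) = 0.222638; f(u_4) = -0.000000

0.222638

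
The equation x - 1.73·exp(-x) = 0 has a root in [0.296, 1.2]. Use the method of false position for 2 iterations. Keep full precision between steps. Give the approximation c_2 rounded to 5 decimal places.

0.79240

False-position update: c = (a·f(b) − b·f(a))/(f(b) − f(a)); replace the endpoint whose sign matches f(c).
f(0.296000) = -0.990752, f(1.200000) = 0.678934
step 1: c = 0.832412, f(c) = 0.079864 > 0 → new bracket [0.296000, 0.832412]
step 2: c = 0.792398, f(c) = 0.009126 > 0 → new bracket [0.296000, 0.792398]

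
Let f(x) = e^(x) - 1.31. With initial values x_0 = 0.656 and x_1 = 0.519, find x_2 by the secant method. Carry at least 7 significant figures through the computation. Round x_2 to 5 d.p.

0.31335

f(x_0) = 0.617069, f(x_1) = 0.370346
x_2 = 0.519000 - (0.370346)·(0.519000 - 0.656000)/(0.370346 - (0.617069)) = 0.313354; f(x_2) = 0.058005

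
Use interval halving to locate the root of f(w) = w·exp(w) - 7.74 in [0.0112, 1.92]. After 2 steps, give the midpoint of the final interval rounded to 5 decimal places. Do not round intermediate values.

f(0.011200) = -7.728674, f(1.920000) = 5.356240 (opposite signs)
step 1: m = 0.965600, f(m) = -5.203984 < 0 → root in [0.965600, 1.920000]
step 2: m = 1.442800, f(m) = -1.633305 < 0 → root in [1.442800, 1.920000]
Midpoint of [1.442800, 1.920000] = 1.681400

1.68140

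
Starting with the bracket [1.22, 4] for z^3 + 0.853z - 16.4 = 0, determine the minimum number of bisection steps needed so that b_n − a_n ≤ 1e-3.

Initial width b − a = 4 − 1.22 = 2.780000.
After n steps the width is (b−a)/2^n; need (b−a)/2^n ≤ 1e-3.
So n ≥ log₂(2.780000/1e-3) = log₂(2780.0000) ≈ 11.4409.
Hence n = 12.

12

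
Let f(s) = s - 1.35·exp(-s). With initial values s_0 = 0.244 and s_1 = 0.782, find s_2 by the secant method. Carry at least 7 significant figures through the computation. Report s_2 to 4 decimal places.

0.6916

f(s_0) = -0.813708, f(s_1) = 0.164388
s_2 = 0.782000 - (0.164388)·(0.782000 - 0.244000)/(0.164388 - (-0.813708)) = 0.691579; f(s_2) = 0.015519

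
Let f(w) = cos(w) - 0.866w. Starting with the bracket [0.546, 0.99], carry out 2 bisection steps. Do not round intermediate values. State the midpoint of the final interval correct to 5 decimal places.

f(0.546000) = 0.381772, f(0.990000) = -0.308650 (opposite signs)
step 1: m = 0.768000, f(m) = 0.054214 > 0 → root in [0.768000, 0.990000]
step 2: m = 0.879000, f(m) = -0.123292 < 0 → root in [0.768000, 0.879000]
Midpoint of [0.768000, 0.879000] = 0.823500

0.82350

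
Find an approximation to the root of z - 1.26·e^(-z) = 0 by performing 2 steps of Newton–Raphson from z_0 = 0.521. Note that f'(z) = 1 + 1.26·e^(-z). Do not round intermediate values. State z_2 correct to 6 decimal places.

Newton update: z ← z − f(z)/f'(z).
z_0 = 0.521000: f = -0.227347, f' = 1.748347 → z_1 = 0.521000 - (-0.227347)/(1.748347) = 0.651035
z_1 = 0.651035: f = -0.006061, f' = 1.657097 → z_2 = 0.651035 - (-0.006061)/(1.657097) = 0.654693

0.654693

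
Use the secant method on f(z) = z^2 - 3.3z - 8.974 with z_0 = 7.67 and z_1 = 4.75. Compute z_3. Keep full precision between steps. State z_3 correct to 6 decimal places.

5.074556

Secant update: z_(k+1) = z_k − f(z_k)·(z_k − z_(k-1))/(f(z_k) − f(z_(k-1))).
f(z_0) = 24.543900, f(z_1) = -2.086500
z_2 = 4.750000 - (-2.086500)·(4.750000 - 7.670000)/(-2.086500 - (24.543900)) = 4.978783; f(z_2) = -0.615704
z_3 = 4.978783 - (-0.615704)·(4.978783 - 4.750000)/(-0.615704 - (-2.086500)) = 5.074556; f(z_3) = 0.031084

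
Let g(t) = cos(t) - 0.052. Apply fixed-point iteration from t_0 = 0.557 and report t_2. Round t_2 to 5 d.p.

t_1 = g(0.557000) = 0.796845
t_2 = g(0.796845) = 0.646967

0.64697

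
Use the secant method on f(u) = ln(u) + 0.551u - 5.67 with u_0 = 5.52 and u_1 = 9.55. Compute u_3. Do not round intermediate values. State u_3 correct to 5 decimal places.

Secant update: u_(k+1) = u_k − f(u_k)·(u_k − u_(k-1))/(f(u_k) − f(u_(k-1))).
f(u_0) = -0.920102, f(u_1) = 1.848591
u_2 = 9.550000 - (1.848591)·(9.550000 - 5.520000)/(1.848591 - (-0.920102)) = 6.859264; f(u_2) = 0.035055
u_3 = 6.859264 - (0.035055)·(6.859264 - 9.550000)/(0.035055 - (1.848591)) = 6.807254; f(u_3) = -0.001214

6.80725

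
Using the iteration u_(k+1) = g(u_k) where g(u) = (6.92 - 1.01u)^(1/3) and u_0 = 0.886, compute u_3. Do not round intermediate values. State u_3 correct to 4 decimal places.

u_1 = g(0.886000) = 1.819655
u_2 = g(1.819655) = 1.719290
u_3 = g(1.719290) = 1.730646

1.7306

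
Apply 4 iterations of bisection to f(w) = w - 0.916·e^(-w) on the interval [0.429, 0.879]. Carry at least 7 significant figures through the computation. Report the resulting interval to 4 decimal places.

[0.5134, 0.5415]

f(0.429000) = -0.167462, f(0.879000) = 0.498679 (opposite signs)
step 1: m = 0.654000, f(m) = 0.177715 > 0 → root in [0.429000, 0.654000]
step 2: m = 0.541500, f(m) = 0.008503 > 0 → root in [0.429000, 0.541500]
step 3: m = 0.485250, f(m) = -0.078588 < 0 → root in [0.485250, 0.541500]
step 4: m = 0.513375, f(m) = -0.034826 < 0 → root in [0.513375, 0.541500]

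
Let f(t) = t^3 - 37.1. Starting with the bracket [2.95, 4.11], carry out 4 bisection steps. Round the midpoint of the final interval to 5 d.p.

f(2.950000) = -11.427625, f(4.110000) = 32.326531 (opposite signs)
step 1: m = 3.530000, f(m) = 6.886977 > 0 → root in [2.950000, 3.530000]
step 2: m = 3.240000, f(m) = -3.087776 < 0 → root in [3.240000, 3.530000]
step 3: m = 3.385000, f(m) = 1.686092 > 0 → root in [3.240000, 3.385000]
step 4: m = 3.312500, f(m) = -0.753076 < 0 → root in [3.312500, 3.385000]
Midpoint of [3.312500, 3.385000] = 3.348750

3.34875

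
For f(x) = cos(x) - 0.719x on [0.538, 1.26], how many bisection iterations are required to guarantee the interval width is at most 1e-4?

13

Initial width b − a = 1.26 − 0.538 = 0.722000.
After n steps the width is (b−a)/2^n; need (b−a)/2^n ≤ 1e-4.
So n ≥ log₂(0.722000/1e-4) = log₂(7220.0000) ≈ 12.8178.
Hence n = 13.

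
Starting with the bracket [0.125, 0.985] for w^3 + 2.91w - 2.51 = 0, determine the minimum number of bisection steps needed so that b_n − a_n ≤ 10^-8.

27

Initial width b − a = 0.985 − 0.125 = 0.860000.
After n steps the width is (b−a)/2^n; need (b−a)/2^n ≤ 10^-8.
So n ≥ log₂(0.860000/10^-8) = log₂(86000000.0000) ≈ 26.3578.
Hence n = 27.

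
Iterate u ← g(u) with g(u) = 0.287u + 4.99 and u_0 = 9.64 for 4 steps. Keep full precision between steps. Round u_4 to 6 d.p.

u_1 = g(9.640000) = 7.756680
u_2 = g(7.756680) = 7.216167
u_3 = g(7.216167) = 7.061040
u_4 = g(7.061040) = 7.016518

7.016518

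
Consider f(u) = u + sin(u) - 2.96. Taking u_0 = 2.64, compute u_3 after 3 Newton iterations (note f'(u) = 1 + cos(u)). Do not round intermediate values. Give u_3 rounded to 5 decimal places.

u_0 = 2.640000: f = 0.160823, f' = 0.123182 → u_1 = 2.640000 - (0.160823)/(0.123182) = 1.334432
u_1 = 1.334432: f = -0.653372, f' = 1.234170 → u_2 = 1.334432 - (-0.653372)/(1.234170) = 1.863834
u_2 = 1.863834: f = -0.138795, f' = 0.711138 → u_3 = 1.863834 - (-0.138795)/(0.711138) = 2.059007

2.05901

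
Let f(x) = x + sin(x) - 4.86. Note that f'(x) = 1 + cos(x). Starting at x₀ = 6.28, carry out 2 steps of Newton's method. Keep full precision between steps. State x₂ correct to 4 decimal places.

5.5383

x_0 = 6.280000: f = 1.416815, f' = 1.999995 → x_1 = 6.280000 - (1.416815)/(1.999995) = 5.571591
x_1 = 5.571591: f = 0.058549, f' = 1.757322 → x_2 = 5.571591 - (0.058549)/(1.757322) = 5.538274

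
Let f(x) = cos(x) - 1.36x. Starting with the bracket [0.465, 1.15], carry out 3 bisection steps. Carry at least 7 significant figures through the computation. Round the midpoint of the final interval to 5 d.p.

0.59344

f(0.465000) = 0.261422, f(1.150000) = -1.155513 (opposite signs)
step 1: m = 0.807500, f(m) = -0.406893 < 0 → root in [0.465000, 0.807500]
step 2: m = 0.636250, f(m) = -0.060970 < 0 → root in [0.465000, 0.636250]
step 3: m = 0.550625, f(m) = 0.103348 > 0 → root in [0.550625, 0.636250]
Midpoint of [0.550625, 0.636250] = 0.593438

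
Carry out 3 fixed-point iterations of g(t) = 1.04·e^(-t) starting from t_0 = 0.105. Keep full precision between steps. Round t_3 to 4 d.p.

t_1 = g(0.105000) = 0.936338
t_2 = g(0.936338) = 0.407744
t_3 = g(0.407744) = 0.691755

0.6918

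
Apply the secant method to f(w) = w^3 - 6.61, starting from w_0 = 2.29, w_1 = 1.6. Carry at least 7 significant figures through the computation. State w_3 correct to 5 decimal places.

1.88632

f(w_0) = 5.398989, f(w_1) = -2.514000
w_2 = 1.600000 - (-2.514000)·(1.600000 - 2.290000)/(-2.514000 - (5.398989)) = 1.819217; f(w_2) = -0.589212
w_3 = 1.819217 - (-0.589212)·(1.819217 - 1.600000)/(-0.589212 - (-2.514000)) = 1.886323; f(w_3) = 0.101941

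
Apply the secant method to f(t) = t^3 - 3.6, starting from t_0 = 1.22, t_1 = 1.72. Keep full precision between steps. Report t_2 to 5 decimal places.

f(t_0) = -1.784152, f(t_1) = 1.488448
t_2 = 1.720000 - (1.488448)·(1.720000 - 1.220000)/(1.488448 - (-1.784152)) = 1.492589; f(t_2) = -0.274775

1.49259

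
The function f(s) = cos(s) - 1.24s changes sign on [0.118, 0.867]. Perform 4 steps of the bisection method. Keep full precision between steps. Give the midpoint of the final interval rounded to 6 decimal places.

f(0.118000) = 0.846726, f(0.867000) = -0.427963 (opposite signs)
step 1: m = 0.492500, f(m) = 0.270454 > 0 → root in [0.492500, 0.867000]
step 2: m = 0.679750, f(m) = -0.065160 < 0 → root in [0.492500, 0.679750]
step 3: m = 0.586125, f(m) = 0.106295 > 0 → root in [0.586125, 0.679750]
step 4: m = 0.632937, f(m) = 0.021451 > 0 → root in [0.632937, 0.679750]
Midpoint of [0.632937, 0.679750] = 0.656344

0.656344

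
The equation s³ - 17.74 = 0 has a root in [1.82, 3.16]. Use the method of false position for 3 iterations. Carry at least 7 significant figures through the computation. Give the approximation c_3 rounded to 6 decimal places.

2.601880

f(1.820000) = -11.711432, f(3.160000) = 13.814496
step 1: c = 2.434799, f(c) = -3.305909 < 0 → new bracket [2.434799, 3.160000]
step 2: c = 2.574834, f(c) = -0.669448 < 0 → new bracket [2.574834, 3.160000]
step 3: c = 2.601880, f(c) = -0.125844 < 0 → new bracket [2.601880, 3.160000]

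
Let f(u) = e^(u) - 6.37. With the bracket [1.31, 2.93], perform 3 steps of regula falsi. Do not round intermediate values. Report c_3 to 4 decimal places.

f(1.310000) = -2.663826, f(2.930000) = 12.357630
step 1: c = 1.597282, f(c) = -1.430410 < 0 → new bracket [1.597282, 2.930000]
step 2: c = 1.735542, f(c) = -0.697998 < 0 → new bracket [1.735542, 2.930000]
step 3: c = 1.799402, f(c) = -0.323970 < 0 → new bracket [1.799402, 2.930000]

1.7994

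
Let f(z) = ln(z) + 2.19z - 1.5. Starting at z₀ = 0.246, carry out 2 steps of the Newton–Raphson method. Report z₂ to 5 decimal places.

Newton update: z ← z − f(z)/f'(z).
f'(z) = 1/z + 2.19
z_0 = 0.246000: f = -2.363684, f' = 6.255041 → z_1 = 0.246000 - (-2.363684)/(6.255041) = 0.623885
z_1 = 0.623885: f = -0.605482, f' = 3.792860 → z_2 = 0.623885 - (-0.605482)/(3.792860) = 0.783522

0.78352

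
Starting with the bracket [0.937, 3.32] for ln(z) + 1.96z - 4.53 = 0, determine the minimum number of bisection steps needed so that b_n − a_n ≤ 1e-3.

12

Initial width b − a = 3.32 − 0.937 = 2.383000.
After n steps the width is (b−a)/2^n; need (b−a)/2^n ≤ 1e-3.
So n ≥ log₂(2.383000/1e-3) = log₂(2383.0000) ≈ 11.2186.
Hence n = 12.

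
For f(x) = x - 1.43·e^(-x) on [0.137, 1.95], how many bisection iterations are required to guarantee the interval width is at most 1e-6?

21

Initial width b − a = 1.95 − 0.137 = 1.813000.
After n steps the width is (b−a)/2^n; need (b−a)/2^n ≤ 1e-6.
So n ≥ log₂(1.813000/1e-6) = log₂(1813000.0000) ≈ 20.7899.
Hence n = 21.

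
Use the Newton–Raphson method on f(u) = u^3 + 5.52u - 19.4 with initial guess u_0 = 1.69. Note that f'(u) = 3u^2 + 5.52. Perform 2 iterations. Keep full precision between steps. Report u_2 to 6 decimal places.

u_0 = 1.690000: f = -5.244391, f' = 14.088300 → u_1 = 1.690000 - (-5.244391)/(14.088300) = 2.062252
u_1 = 2.062252: f = 0.754139, f' = 18.278644 → u_2 = 2.062252 - (0.754139)/(18.278644) = 2.020994

2.020994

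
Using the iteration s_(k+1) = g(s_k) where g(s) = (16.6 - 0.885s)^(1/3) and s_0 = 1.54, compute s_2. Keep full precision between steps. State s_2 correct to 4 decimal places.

s_1 = g(1.540000) = 2.479138
s_2 = g(2.479138) = 2.433217

2.4332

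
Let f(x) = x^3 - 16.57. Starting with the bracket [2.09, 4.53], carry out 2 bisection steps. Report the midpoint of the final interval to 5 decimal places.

f(2.090000) = -7.440671, f(4.530000) = 76.389677 (opposite signs)
step 1: m = 3.310000, f(m) = 19.694691 > 0 → root in [2.090000, 3.310000]
step 2: m = 2.700000, f(m) = 3.113000 > 0 → root in [2.090000, 2.700000]
Midpoint of [2.090000, 2.700000] = 2.395000

2.39500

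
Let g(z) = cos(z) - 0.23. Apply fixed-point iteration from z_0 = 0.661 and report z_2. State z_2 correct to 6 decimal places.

z_1 = g(0.661000) = 0.559379
z_2 = g(0.559379) = 0.617585

0.617585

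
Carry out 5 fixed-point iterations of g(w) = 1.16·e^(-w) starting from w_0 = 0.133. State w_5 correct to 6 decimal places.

w_1 = g(0.133000) = 1.015540
w_2 = g(1.015540) = 0.420160
w_3 = g(0.420160) = 0.762052
w_4 = g(0.762052) = 0.541381
w_5 = g(0.541381) = 0.675055

0.675055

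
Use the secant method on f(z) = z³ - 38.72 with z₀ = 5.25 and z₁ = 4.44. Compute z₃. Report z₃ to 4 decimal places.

3.4717

Secant update: z_(k+1) = z_k − f(z_k)·(z_k − z_(k-1))/(f(z_k) − f(z_(k-1))).
f(z_0) = 105.983125, f(z_1) = 48.808384
z_2 = 4.440000 - (48.808384)·(4.440000 - 5.250000)/(48.808384 - (105.983125)) = 3.748527; f(z_2) = 13.952256
z_3 = 3.748527 - (13.952256)·(3.748527 - 4.440000)/(13.952256 - (48.808384)) = 3.471743; f(z_3) = 3.124926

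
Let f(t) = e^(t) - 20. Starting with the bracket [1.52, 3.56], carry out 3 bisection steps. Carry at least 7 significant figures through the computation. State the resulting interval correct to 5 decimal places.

f(1.520000) = -15.427775, f(3.560000) = 15.163197 (opposite signs)
step 1: m = 2.540000, f(m) = -7.320329 < 0 → root in [2.540000, 3.560000]
step 2: m = 3.050000, f(m) = 1.115344 > 0 → root in [2.540000, 3.050000]
step 3: m = 2.795000, f(m) = -3.637371 < 0 → root in [2.795000, 3.050000]

[2.79500, 3.05000]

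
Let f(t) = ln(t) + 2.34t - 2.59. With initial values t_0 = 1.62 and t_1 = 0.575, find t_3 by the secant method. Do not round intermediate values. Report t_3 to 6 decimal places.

f(t_0) = 1.683226, f(t_1) = -1.797885
t_2 = 0.575000 - (-1.797885)·(0.575000 - 1.620000)/(-1.797885 - (1.683226)) = 1.114710; f(t_2) = 0.127015
t_3 = 1.114710 - (0.127015)·(1.114710 - 0.575000)/(0.127015 - (-1.797885)) = 1.079097; f(t_3) = 0.011211

1.079097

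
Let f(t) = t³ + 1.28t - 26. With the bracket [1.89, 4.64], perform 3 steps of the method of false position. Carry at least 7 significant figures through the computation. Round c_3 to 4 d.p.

f(1.890000) = -16.829531, f(4.640000) = 79.836544
step 1: c = 2.368774, f(c) = -9.676563 < 0 → new bracket [2.368774, 4.640000]
step 2: c = 2.614299, f(c) = -4.786125 < 0 → new bracket [2.614299, 4.640000]
step 3: c = 2.728869, f(c) = -2.185906 < 0 → new bracket [2.728869, 4.640000]

2.7289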